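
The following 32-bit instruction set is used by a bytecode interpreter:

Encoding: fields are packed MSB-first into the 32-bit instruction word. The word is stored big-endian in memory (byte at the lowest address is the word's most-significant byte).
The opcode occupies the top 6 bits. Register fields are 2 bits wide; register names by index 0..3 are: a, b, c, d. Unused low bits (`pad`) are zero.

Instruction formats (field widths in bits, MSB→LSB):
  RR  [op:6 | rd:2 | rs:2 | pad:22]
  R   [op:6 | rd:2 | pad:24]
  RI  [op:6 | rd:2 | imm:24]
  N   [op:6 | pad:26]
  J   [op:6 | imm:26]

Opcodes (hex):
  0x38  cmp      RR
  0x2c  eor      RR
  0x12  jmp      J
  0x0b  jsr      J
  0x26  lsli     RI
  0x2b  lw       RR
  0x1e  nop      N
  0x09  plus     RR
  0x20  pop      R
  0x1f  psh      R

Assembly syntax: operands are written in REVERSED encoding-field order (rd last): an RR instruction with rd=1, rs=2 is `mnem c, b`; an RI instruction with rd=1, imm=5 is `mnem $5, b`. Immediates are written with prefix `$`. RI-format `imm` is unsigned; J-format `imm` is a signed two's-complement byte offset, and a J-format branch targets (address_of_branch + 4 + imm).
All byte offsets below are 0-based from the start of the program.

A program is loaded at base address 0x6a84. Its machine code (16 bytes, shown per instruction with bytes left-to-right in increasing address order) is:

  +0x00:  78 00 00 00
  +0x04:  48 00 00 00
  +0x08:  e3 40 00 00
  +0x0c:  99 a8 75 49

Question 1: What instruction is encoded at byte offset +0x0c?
lsli $11040073, b

[0c] 99 a8 75 49 → 0x99a87549
  top 6b → 0x26 → lsli [RI]
  rd: (w>>24)&0x3=0x1 → b
  imm: (w>>0)&0xffffff=0xa87549 → $11040073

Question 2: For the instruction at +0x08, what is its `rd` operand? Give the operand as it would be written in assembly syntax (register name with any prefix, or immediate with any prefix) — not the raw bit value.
d

@+08  big-endian(e3 40 00 00) = 0xe3400000
  opcode bits[31:26]=0x38: cmp/RR
  rd@[25:24]=0x3 ⇒ d
  rs@[23:22]=0x1 ⇒ b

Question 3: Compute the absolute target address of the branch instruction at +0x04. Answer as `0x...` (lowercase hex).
[04] 48 00 00 00 → 0x48000000
  opcode bits[31:26]=0x12: jmp/J
  imm: (w>>0)&0x3ffffff=0x0 → $0
  target = base 0x6a84 + off 0x04 + 4 + imm 0 = 0x6a8c

0x6a8c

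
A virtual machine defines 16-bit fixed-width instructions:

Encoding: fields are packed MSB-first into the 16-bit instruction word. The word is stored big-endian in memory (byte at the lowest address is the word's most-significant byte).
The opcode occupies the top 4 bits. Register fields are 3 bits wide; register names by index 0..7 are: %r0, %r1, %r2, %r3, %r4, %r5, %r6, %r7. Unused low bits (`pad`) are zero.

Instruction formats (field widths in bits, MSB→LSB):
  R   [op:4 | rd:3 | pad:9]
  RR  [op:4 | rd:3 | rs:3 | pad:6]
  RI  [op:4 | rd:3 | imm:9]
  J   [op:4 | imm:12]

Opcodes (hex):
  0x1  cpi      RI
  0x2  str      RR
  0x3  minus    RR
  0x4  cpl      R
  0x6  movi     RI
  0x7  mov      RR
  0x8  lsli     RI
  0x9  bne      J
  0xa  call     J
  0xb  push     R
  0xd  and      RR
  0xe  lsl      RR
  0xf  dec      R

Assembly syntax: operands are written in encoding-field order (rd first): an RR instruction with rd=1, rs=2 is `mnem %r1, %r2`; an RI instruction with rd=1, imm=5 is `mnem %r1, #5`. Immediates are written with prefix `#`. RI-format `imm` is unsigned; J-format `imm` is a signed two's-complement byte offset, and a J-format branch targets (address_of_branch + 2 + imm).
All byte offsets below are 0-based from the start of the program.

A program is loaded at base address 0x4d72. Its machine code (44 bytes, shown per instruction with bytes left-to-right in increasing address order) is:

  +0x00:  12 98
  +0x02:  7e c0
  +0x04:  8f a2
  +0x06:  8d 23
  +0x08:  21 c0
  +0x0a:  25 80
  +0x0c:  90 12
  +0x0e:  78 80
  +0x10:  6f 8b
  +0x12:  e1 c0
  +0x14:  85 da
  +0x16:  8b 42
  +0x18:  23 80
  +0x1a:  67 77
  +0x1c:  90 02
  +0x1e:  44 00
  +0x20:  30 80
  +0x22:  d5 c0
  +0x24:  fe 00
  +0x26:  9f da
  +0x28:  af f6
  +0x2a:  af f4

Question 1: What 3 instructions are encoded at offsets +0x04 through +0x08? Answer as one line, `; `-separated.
lsli %r7, #418; lsli %r6, #291; str %r0, %r7

@+04  big-endian(8f a2) = 0x8fa2
  op=0x8fa2>>12=0x8 ⇒ lsli (RI)
  rd@[11:9]=0x7 ⇒ %r7
  imm@[8:0]=0x1a2 ⇒ #418
@+06  big-endian(8d 23) = 0x8d23
  op=0x8d23>>12=0x8 ⇒ lsli (RI)
  rd@[11:9]=0x6 ⇒ %r6
  imm@[8:0]=0x123 ⇒ #291
@+08  big-endian(21 c0) = 0x21c0
  op=0x21c0>>12=0x2 ⇒ str (RR)
  rd@[11:9]=0x0 ⇒ %r0
  rs@[8:6]=0x7 ⇒ %r7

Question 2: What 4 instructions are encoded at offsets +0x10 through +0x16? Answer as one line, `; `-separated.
off 0x10: read 6f 8b as big → 0x6f8b
  op=0x6f8b>>12=0x6 ⇒ movi (RI)
  rd: (w>>9)&0x7=0x7 → %r7
  imm: (w>>0)&0x1ff=0x18b → #395
off 0x12: read e1 c0 as big → 0xe1c0
  op=0xe1c0>>12=0xe ⇒ lsl (RR)
  rd: (w>>9)&0x7=0x0 → %r0
  rs: (w>>6)&0x7=0x7 → %r7
off 0x14: read 85 da as big → 0x85da
  op=0x85da>>12=0x8 ⇒ lsli (RI)
  rd: (w>>9)&0x7=0x2 → %r2
  imm: (w>>0)&0x1ff=0x1da → #474
off 0x16: read 8b 42 as big → 0x8b42
  op=0x8b42>>12=0x8 ⇒ lsli (RI)
  rd: (w>>9)&0x7=0x5 → %r5
  imm: (w>>0)&0x1ff=0x142 → #322

movi %r7, #395; lsl %r0, %r7; lsli %r2, #474; lsli %r5, #322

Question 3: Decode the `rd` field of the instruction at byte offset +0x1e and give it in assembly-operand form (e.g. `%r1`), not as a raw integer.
%r2

@+1e  big-endian(44 00) = 0x4400
  opcode bits[15:12]=0x4: cpl/R
  rd: (w>>9)&0x7=0x2 → %r2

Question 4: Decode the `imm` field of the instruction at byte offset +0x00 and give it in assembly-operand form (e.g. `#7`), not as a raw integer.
[00] 12 98 → 0x1298
  opcode bits[15:12]=0x1: cpi/RI
  rd: (w>>9)&0x7=0x1 → %r1
  imm: (w>>0)&0x1ff=0x98 → #152

#152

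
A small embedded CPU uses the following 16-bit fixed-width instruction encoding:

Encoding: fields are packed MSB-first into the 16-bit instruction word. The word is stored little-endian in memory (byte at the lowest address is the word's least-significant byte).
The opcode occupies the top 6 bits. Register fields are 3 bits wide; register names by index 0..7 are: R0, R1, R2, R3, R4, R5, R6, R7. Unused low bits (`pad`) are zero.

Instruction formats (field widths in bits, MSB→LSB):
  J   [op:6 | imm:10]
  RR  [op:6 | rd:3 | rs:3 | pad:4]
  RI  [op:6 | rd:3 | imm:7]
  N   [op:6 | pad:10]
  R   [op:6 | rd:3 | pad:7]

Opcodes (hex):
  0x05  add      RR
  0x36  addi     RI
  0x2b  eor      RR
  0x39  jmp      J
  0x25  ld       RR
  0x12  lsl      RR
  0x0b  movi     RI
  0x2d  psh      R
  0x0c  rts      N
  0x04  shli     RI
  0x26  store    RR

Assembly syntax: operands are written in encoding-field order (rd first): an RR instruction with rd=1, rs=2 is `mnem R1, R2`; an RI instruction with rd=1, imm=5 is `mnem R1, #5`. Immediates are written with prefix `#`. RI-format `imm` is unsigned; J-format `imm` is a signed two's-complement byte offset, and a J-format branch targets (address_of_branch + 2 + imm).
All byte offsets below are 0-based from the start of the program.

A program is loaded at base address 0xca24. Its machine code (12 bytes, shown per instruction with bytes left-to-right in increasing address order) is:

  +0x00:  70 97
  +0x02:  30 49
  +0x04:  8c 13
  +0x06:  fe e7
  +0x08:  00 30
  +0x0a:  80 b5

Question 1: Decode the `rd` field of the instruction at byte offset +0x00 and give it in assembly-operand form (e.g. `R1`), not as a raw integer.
[00] 70 97 → 0x9770
  top 6b → 0x25 → ld [RR]
  rd@[9:7]=0x6 ⇒ R6
  rs@[6:4]=0x7 ⇒ R7

R6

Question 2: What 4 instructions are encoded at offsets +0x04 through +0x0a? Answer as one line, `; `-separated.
[04] 8c 13 → 0x138c
  op=0x138c>>10=0x4 ⇒ shli (RI)
  [9:7] rd=7 = R7
  [6:0] imm=12 = #12
[06] fe e7 → 0xe7fe
  op=0xe7fe>>10=0x39 ⇒ jmp (J)
  [9:0] imm=1022 (s10→-2) = #-2
[08] 00 30 → 0x3000
  op=0x3000>>10=0xc ⇒ rts (N)
[0a] 80 b5 → 0xb580
  op=0xb580>>10=0x2d ⇒ psh (R)
  [9:7] rd=3 = R3

shli R7, #12; jmp #-2; rts; psh R3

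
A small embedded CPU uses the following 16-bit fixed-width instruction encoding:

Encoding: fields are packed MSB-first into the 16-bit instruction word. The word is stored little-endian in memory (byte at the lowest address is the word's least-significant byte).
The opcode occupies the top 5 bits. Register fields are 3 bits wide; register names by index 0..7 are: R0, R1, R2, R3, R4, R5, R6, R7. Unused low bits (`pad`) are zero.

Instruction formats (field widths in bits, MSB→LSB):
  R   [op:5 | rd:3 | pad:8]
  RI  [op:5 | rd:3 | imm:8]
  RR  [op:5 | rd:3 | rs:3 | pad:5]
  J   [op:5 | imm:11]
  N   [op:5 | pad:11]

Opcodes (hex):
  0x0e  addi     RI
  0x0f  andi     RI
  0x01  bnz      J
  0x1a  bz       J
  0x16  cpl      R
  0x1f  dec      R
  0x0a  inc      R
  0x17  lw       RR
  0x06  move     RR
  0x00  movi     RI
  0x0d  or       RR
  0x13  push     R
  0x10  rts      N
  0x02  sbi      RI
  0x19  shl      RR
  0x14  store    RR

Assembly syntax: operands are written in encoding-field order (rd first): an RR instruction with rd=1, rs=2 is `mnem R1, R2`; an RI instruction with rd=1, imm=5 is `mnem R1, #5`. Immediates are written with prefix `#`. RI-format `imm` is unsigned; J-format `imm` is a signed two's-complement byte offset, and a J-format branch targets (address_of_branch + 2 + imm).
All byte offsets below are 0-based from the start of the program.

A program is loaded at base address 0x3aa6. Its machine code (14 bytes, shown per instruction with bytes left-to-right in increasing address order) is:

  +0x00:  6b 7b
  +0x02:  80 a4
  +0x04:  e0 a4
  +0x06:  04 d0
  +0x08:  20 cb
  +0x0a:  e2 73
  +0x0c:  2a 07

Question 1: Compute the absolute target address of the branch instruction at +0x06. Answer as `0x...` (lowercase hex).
0x3ab2

off 0x06: read 04 d0 as little → 0xd004
  opcode bits[15:11]=0x1a: bz/J
  imm@[10:0]=0x4 ⇒ #4
  target = base 0x3aa6 + off 0x06 + 2 + imm 4 = 0x3ab2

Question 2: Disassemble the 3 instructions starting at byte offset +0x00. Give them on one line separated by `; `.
andi R3, #107; store R4, R4; store R4, R7

+0x00: 6b 7b ⇒ word 0x7b6b (little)
  top 5b → 0xf → andi [RI]
  rd@[10:8]=0x3 ⇒ R3
  imm@[7:0]=0x6b ⇒ #107
+0x02: 80 a4 ⇒ word 0xa480 (little)
  top 5b → 0x14 → store [RR]
  rd@[10:8]=0x4 ⇒ R4
  rs@[7:5]=0x4 ⇒ R4
+0x04: e0 a4 ⇒ word 0xa4e0 (little)
  top 5b → 0x14 → store [RR]
  rd@[10:8]=0x4 ⇒ R4
  rs@[7:5]=0x7 ⇒ R7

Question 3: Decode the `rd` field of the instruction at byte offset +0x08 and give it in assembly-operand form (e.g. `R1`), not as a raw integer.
R3

@+08  little-endian(20 cb) = 0xcb20
  opcode bits[15:11]=0x19: shl/RR
  rd@[10:8]=0x3 ⇒ R3
  rs@[7:5]=0x1 ⇒ R1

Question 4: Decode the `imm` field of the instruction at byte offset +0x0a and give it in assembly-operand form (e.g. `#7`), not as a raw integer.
#226

[0a] e2 73 → 0x73e2
  top 5b → 0xe → addi [RI]
  rd: (w>>8)&0x7=0x3 → R3
  imm: (w>>0)&0xff=0xe2 → #226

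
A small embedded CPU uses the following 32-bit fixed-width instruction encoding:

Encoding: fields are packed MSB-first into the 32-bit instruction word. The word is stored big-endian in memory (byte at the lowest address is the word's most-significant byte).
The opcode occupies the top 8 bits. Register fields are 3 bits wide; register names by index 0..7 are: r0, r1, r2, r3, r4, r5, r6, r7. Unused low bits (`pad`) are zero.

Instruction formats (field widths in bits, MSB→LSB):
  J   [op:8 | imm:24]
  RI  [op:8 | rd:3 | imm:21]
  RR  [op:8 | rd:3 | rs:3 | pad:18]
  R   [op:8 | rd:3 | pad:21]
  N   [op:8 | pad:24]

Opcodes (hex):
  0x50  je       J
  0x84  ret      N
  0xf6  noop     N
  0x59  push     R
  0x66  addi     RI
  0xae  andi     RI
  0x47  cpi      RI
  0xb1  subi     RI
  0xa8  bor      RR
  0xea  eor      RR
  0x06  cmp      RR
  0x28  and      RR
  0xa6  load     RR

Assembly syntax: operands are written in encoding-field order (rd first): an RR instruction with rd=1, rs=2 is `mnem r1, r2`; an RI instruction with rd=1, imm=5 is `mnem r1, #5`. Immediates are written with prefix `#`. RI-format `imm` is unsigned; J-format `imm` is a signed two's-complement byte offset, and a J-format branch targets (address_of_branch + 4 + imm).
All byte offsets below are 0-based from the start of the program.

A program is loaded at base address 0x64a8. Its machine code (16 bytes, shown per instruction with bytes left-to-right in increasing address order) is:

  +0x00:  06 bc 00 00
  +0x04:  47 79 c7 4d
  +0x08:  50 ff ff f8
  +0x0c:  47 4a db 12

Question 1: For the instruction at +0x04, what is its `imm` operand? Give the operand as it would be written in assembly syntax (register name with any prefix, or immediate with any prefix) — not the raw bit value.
#1689421

+0x04: 47 79 c7 4d ⇒ word 0x4779c74d (big)
  op=0x4779c74d>>24=0x47 ⇒ cpi (RI)
  rd@[23:21]=0x3 ⇒ r3
  imm@[20:0]=0x19c74d ⇒ #1689421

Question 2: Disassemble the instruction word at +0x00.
cmp r5, r7

@+00  big-endian(06 bc 00 00) = 0x06bc0000
  opcode bits[31:24]=0x6: cmp/RR
  rd: (w>>21)&0x7=0x5 → r5
  rs: (w>>18)&0x7=0x7 → r7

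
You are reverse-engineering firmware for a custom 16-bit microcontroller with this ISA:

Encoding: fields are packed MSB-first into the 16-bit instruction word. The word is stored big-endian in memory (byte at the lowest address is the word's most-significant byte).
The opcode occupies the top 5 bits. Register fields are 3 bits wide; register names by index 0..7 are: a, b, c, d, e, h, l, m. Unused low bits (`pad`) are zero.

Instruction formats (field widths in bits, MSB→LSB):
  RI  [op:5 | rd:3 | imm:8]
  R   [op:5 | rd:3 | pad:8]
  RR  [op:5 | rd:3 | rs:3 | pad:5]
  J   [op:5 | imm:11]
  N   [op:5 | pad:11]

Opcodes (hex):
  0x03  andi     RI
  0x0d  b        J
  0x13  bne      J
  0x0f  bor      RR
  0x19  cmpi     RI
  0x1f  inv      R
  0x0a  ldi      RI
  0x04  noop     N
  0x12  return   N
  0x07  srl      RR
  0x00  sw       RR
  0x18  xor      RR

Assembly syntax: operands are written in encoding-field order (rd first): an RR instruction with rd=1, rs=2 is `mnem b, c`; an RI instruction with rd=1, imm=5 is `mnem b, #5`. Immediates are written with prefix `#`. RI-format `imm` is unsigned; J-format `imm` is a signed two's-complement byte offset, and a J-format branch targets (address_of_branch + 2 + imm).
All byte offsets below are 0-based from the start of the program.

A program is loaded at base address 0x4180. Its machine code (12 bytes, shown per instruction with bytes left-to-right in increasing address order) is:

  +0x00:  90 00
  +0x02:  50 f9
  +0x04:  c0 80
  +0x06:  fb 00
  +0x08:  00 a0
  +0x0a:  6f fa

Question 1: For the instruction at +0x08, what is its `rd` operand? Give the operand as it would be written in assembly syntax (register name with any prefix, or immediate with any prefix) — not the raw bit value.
a

off 0x08: read 00 a0 as big → 0x00a0
  opcode bits[15:11]=0x0: sw/RR
  [10:8] rd=0 = a
  [7:5] rs=5 = h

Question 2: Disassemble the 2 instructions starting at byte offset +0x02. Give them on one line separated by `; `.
@+02  big-endian(50 f9) = 0x50f9
  opcode bits[15:11]=0xa: ldi/RI
  rd: (w>>8)&0x7=0x0 → a
  imm: (w>>0)&0xff=0xf9 → #249
@+04  big-endian(c0 80) = 0xc080
  opcode bits[15:11]=0x18: xor/RR
  rd: (w>>8)&0x7=0x0 → a
  rs: (w>>5)&0x7=0x4 → e

ldi a, #249; xor a, e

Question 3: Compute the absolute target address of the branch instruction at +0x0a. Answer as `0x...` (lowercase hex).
0x4186

+0x0a: 6f fa ⇒ word 0x6ffa (big)
  top 5b → 0xd → b [J]
  [10:0] imm=2042 (s11→-6) = #-6
  target = base 0x4180 + off 0x0a + 2 + imm -6 = 0x4186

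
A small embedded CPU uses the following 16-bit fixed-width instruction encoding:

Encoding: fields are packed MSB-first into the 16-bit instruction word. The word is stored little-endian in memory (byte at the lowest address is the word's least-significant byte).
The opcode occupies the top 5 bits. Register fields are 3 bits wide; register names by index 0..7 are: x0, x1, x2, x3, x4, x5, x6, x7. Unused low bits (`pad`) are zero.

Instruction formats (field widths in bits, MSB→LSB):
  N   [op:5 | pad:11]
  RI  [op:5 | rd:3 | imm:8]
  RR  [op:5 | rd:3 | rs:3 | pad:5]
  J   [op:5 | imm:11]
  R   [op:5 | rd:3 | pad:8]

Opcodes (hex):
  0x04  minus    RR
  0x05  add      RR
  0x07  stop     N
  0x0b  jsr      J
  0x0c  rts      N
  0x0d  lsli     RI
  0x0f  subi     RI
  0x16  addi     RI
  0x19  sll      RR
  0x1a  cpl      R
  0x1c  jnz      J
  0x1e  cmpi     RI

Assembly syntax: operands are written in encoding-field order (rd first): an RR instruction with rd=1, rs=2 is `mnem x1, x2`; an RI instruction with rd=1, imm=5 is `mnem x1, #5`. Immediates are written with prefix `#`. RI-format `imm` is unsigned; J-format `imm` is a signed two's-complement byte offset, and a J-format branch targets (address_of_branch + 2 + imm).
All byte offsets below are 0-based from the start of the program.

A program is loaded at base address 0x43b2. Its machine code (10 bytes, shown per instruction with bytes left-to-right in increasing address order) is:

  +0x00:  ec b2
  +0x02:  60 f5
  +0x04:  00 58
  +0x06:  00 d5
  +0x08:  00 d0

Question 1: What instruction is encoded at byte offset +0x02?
+0x02: 60 f5 ⇒ word 0xf560 (little)
  opcode bits[15:11]=0x1e: cmpi/RI
  rd@[10:8]=0x5 ⇒ x5
  imm@[7:0]=0x60 ⇒ #96

cmpi x5, #96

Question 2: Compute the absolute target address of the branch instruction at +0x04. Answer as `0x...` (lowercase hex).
0x43b8

off 0x04: read 00 58 as little → 0x5800
  top 5b → 0xb → jsr [J]
  [10:0] imm=0 = #0
  target = base 0x43b2 + off 0x04 + 2 + imm 0 = 0x43b8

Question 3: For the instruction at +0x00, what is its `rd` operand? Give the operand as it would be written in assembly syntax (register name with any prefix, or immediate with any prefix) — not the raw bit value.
[00] ec b2 → 0xb2ec
  opcode bits[15:11]=0x16: addi/RI
  rd@[10:8]=0x2 ⇒ x2
  imm@[7:0]=0xec ⇒ #236

x2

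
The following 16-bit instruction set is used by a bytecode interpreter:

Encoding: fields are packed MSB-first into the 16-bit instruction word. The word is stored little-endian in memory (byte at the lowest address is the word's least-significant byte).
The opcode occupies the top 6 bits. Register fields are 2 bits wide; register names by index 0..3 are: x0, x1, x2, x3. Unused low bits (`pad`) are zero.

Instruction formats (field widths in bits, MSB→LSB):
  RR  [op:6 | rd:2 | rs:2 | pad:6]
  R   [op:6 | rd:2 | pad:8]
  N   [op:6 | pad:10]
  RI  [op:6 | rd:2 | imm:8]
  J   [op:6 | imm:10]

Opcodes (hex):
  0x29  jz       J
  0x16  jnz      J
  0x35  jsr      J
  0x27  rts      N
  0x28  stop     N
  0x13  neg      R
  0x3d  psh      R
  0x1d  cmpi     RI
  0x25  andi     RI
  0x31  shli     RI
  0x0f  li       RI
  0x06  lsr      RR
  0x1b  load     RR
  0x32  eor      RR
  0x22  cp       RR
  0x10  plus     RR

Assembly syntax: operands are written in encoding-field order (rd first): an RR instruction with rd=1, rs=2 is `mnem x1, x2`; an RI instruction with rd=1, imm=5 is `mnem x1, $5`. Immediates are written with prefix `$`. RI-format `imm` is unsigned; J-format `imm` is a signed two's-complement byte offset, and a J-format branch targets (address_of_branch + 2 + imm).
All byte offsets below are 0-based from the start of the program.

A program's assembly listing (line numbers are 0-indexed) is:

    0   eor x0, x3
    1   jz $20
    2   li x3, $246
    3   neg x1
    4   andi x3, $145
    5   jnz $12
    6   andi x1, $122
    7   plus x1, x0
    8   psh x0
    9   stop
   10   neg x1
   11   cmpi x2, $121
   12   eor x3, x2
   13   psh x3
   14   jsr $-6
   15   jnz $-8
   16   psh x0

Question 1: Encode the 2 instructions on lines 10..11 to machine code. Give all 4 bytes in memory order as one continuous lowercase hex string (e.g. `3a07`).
004d7976

L10: neg op=0x13:6|rd=1:2|pad=0:8 ⇒ 0x4d00 ⇒ little 00 4d
L11: cmpi op=0x1d:6|rd=2:2|imm=121:8 ⇒ 0x7679 ⇒ little 79 76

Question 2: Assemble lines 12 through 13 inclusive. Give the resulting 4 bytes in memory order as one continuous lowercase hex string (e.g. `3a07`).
12. eor fields op=0x32:6|rd=3:2|rs=2:2|pad=0:6 → word cb80h → 80 cb
13. psh fields op=0x3d:6|rd=3:2|pad=0:8 → word f700h → 00 f7

80cb00f7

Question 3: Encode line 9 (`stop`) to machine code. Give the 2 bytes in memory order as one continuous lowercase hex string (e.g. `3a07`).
L9: stop op=0x28:6|pad=0:10 ⇒ 0xa000 ⇒ little 00 a0

00a0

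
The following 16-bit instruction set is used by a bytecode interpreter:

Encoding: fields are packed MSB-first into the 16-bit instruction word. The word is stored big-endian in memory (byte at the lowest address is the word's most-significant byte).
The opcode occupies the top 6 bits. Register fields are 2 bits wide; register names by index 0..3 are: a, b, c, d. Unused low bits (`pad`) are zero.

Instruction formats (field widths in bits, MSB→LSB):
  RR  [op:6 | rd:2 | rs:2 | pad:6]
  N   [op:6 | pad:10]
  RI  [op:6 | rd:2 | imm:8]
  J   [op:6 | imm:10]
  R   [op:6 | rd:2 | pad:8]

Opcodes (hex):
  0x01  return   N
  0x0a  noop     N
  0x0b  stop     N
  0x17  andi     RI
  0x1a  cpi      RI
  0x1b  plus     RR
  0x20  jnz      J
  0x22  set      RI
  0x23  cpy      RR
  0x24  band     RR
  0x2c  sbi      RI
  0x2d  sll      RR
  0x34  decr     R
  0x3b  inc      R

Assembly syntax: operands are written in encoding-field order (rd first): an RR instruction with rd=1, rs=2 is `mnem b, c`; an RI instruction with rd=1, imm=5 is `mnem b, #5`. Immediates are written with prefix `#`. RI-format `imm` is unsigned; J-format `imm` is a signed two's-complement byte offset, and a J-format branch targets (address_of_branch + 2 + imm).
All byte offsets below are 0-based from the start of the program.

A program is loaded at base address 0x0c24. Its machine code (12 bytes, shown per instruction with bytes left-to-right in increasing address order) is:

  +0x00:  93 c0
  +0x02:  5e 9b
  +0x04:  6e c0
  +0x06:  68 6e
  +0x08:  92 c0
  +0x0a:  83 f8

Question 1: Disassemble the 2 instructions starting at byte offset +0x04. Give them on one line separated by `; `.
[04] 6e c0 → 0x6ec0
  opcode bits[15:10]=0x1b: plus/RR
  [9:8] rd=2 = c
  [7:6] rs=3 = d
[06] 68 6e → 0x686e
  opcode bits[15:10]=0x1a: cpi/RI
  [9:8] rd=0 = a
  [7:0] imm=110 = #110

plus c, d; cpi a, #110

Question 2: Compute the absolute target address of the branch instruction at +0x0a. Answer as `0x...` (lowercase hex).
+0x0a: 83 f8 ⇒ word 0x83f8 (big)
  op=0x83f8>>10=0x20 ⇒ jnz (J)
  imm: (w>>0)&0x3ff=0x3f8 (s10→-8) → #-8
  target = base 0x0c24 + off 0x0a + 2 + imm -8 = 0x0c28

0x0c28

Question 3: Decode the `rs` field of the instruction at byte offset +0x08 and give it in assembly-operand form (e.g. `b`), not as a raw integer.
d

[08] 92 c0 → 0x92c0
  opcode bits[15:10]=0x24: band/RR
  [9:8] rd=2 = c
  [7:6] rs=3 = d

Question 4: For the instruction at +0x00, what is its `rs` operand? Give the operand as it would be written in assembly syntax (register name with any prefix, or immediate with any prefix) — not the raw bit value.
+0x00: 93 c0 ⇒ word 0x93c0 (big)
  top 6b → 0x24 → band [RR]
  [9:8] rd=3 = d
  [7:6] rs=3 = d

d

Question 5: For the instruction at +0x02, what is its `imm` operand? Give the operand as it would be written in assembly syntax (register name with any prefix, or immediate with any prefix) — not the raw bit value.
off 0x02: read 5e 9b as big → 0x5e9b
  op=0x5e9b>>10=0x17 ⇒ andi (RI)
  rd@[9:8]=0x2 ⇒ c
  imm@[7:0]=0x9b ⇒ #155

#155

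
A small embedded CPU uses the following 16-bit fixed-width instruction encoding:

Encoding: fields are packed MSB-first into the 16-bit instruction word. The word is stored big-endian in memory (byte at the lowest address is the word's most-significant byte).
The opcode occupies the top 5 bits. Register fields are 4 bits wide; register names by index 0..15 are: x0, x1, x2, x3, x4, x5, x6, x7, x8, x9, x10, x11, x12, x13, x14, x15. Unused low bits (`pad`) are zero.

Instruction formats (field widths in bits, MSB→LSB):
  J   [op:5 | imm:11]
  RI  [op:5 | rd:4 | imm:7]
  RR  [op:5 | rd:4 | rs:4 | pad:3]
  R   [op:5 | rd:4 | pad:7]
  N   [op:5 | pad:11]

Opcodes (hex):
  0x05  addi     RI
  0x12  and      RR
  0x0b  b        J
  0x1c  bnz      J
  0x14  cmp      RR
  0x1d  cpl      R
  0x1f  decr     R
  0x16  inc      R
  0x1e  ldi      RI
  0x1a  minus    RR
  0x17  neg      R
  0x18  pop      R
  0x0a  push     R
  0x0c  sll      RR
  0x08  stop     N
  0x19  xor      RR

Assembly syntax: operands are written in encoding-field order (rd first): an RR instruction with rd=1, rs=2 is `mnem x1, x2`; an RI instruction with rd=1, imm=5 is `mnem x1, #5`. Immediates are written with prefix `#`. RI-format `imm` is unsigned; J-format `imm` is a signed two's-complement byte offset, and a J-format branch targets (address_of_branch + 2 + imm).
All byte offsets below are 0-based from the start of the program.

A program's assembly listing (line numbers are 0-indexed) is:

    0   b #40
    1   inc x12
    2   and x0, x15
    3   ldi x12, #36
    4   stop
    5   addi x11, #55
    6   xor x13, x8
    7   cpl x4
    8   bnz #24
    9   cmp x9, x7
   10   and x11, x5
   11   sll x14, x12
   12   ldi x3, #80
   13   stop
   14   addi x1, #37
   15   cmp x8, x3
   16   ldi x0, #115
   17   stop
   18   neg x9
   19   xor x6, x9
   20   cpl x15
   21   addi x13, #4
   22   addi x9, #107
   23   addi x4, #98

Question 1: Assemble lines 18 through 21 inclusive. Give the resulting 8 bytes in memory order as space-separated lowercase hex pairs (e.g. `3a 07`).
line 18 (neg): pack op=0x17:5|rd=9:4|pad=0:7 = 0xbc80; big→ bc 80
line 19 (xor): pack op=0x19:5|rd=6:4|rs=9:4|pad=0:3 = 0xcb48; big→ cb 48
line 20 (cpl): pack op=0x1d:5|rd=15:4|pad=0:7 = 0xef80; big→ ef 80
line 21 (addi): pack op=0x5:5|rd=13:4|imm=4:7 = 0x2e84; big→ 2e 84

bc 80 cb 48 ef 80 2e 84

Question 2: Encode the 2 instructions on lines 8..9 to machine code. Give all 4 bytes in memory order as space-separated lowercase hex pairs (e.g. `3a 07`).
L8: bnz op=0x1c:5|imm=24:11 ⇒ 0xe018 ⇒ big e0 18
L9: cmp op=0x14:5|rd=9:4|rs=7:4|pad=0:3 ⇒ 0xa4b8 ⇒ big a4 b8

e0 18 a4 b8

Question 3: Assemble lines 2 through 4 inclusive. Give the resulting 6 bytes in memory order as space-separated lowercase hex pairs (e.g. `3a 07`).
line 2 (and): pack op=0x12:5|rd=0:4|rs=15:4|pad=0:3 = 0x9078; big→ 90 78
line 3 (ldi): pack op=0x1e:5|rd=12:4|imm=36:7 = 0xf624; big→ f6 24
line 4 (stop): pack op=0x8:5|pad=0:11 = 0x4000; big→ 40 00

90 78 f6 24 40 00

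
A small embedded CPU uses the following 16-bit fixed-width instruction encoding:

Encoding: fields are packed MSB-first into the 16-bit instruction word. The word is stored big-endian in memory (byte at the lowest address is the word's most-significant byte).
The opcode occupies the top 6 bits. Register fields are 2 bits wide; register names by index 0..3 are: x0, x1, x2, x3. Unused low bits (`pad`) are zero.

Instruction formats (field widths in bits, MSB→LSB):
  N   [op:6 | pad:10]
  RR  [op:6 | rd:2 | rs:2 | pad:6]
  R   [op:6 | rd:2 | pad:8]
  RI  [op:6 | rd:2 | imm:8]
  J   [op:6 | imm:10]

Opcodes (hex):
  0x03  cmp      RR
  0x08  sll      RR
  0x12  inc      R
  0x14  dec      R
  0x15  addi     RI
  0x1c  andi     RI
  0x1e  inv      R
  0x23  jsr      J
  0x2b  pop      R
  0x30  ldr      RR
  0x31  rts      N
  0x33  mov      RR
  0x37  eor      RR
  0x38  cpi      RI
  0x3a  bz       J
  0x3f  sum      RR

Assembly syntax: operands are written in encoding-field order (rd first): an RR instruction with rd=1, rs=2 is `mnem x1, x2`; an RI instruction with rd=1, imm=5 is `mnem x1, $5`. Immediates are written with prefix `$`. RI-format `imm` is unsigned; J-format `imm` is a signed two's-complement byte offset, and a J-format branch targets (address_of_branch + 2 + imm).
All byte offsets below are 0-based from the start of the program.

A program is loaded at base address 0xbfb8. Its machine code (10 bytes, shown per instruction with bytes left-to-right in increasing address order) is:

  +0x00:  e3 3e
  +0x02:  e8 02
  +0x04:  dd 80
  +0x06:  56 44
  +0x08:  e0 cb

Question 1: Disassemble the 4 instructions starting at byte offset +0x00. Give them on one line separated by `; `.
cpi x3, $62; bz $2; eor x1, x2; addi x2, $68

@+00  big-endian(e3 3e) = 0xe33e
  opcode bits[15:10]=0x38: cpi/RI
  rd@[9:8]=0x3 ⇒ x3
  imm@[7:0]=0x3e ⇒ $62
@+02  big-endian(e8 02) = 0xe802
  opcode bits[15:10]=0x3a: bz/J
  imm@[9:0]=0x2 ⇒ $2
@+04  big-endian(dd 80) = 0xdd80
  opcode bits[15:10]=0x37: eor/RR
  rd@[9:8]=0x1 ⇒ x1
  rs@[7:6]=0x2 ⇒ x2
@+06  big-endian(56 44) = 0x5644
  opcode bits[15:10]=0x15: addi/RI
  rd@[9:8]=0x2 ⇒ x2
  imm@[7:0]=0x44 ⇒ $68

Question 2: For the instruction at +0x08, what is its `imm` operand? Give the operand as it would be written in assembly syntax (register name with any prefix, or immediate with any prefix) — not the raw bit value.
+0x08: e0 cb ⇒ word 0xe0cb (big)
  op=0xe0cb>>10=0x38 ⇒ cpi (RI)
  rd: (w>>8)&0x3=0x0 → x0
  imm: (w>>0)&0xff=0xcb → $203

$203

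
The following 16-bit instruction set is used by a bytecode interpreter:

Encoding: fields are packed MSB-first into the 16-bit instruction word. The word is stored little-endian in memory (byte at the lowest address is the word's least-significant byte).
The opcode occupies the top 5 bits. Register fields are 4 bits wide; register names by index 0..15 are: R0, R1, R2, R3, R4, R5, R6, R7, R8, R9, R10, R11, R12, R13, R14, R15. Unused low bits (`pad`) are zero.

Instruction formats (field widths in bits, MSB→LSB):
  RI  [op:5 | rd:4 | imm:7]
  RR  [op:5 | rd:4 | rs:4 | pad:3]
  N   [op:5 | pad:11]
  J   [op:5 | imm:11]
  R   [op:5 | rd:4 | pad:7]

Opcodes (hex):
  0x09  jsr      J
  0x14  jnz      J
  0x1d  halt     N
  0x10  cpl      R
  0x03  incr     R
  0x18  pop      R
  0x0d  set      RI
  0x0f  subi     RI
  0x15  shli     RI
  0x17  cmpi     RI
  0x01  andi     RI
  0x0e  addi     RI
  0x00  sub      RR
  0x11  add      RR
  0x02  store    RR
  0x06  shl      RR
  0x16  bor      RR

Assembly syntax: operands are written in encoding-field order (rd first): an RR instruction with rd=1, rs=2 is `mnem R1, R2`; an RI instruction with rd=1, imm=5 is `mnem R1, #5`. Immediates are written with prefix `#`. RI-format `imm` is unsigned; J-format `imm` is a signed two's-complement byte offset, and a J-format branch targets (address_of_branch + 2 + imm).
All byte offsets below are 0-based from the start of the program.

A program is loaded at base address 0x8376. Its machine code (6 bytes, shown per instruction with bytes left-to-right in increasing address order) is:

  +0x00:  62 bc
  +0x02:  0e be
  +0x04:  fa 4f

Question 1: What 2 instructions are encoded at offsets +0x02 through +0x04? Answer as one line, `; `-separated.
off 0x02: read 0e be as little → 0xbe0e
  top 5b → 0x17 → cmpi [RI]
  [10:7] rd=12 = R12
  [6:0] imm=14 = #14
off 0x04: read fa 4f as little → 0x4ffa
  top 5b → 0x9 → jsr [J]
  [10:0] imm=2042 (s11→-6) = #-6

cmpi R12, #14; jsr #-6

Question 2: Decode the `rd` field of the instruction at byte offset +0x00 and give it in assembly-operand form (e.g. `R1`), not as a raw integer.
R8

@+00  little-endian(62 bc) = 0xbc62
  opcode bits[15:11]=0x17: cmpi/RI
  rd@[10:7]=0x8 ⇒ R8
  imm@[6:0]=0x62 ⇒ #98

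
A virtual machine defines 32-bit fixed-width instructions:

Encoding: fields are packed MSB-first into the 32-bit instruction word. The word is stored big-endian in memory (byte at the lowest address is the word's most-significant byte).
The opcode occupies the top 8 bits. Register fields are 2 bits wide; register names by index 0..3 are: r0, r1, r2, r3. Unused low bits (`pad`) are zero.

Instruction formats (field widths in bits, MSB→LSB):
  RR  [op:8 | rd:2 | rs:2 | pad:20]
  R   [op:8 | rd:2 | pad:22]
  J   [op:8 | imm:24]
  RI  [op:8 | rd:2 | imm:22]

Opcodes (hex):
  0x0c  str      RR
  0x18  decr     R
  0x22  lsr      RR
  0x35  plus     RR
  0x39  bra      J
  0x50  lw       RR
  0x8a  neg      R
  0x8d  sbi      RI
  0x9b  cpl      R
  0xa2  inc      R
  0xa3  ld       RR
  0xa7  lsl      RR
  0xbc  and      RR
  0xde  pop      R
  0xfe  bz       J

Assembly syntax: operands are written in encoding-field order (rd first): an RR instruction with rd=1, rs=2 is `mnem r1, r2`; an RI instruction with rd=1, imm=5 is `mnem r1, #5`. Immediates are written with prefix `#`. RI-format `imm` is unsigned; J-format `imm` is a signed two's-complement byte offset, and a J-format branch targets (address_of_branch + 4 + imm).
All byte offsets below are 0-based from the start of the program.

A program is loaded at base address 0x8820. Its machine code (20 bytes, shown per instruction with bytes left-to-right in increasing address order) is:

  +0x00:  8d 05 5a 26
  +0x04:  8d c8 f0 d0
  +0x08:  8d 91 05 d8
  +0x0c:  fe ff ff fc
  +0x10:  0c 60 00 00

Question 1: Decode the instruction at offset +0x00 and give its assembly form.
sbi r0, #350758

off 0x00: read 8d 05 5a 26 as big → 0x8d055a26
  opcode bits[31:24]=0x8d: sbi/RI
  rd: (w>>22)&0x3=0x0 → r0
  imm: (w>>0)&0x3fffff=0x55a26 → #350758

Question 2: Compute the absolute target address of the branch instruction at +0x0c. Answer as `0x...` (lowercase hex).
0x882c

@+0c  big-endian(fe ff ff fc) = 0xfefffffc
  top 8b → 0xfe → bz [J]
  [23:0] imm=16777212 (s24→-4) = #-4
  target = base 0x8820 + off 0x0c + 4 + imm -4 = 0x882c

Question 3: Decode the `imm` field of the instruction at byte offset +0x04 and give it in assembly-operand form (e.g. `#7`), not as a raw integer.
#585936

+0x04: 8d c8 f0 d0 ⇒ word 0x8dc8f0d0 (big)
  opcode bits[31:24]=0x8d: sbi/RI
  rd@[23:22]=0x3 ⇒ r3
  imm@[21:0]=0x8f0d0 ⇒ #585936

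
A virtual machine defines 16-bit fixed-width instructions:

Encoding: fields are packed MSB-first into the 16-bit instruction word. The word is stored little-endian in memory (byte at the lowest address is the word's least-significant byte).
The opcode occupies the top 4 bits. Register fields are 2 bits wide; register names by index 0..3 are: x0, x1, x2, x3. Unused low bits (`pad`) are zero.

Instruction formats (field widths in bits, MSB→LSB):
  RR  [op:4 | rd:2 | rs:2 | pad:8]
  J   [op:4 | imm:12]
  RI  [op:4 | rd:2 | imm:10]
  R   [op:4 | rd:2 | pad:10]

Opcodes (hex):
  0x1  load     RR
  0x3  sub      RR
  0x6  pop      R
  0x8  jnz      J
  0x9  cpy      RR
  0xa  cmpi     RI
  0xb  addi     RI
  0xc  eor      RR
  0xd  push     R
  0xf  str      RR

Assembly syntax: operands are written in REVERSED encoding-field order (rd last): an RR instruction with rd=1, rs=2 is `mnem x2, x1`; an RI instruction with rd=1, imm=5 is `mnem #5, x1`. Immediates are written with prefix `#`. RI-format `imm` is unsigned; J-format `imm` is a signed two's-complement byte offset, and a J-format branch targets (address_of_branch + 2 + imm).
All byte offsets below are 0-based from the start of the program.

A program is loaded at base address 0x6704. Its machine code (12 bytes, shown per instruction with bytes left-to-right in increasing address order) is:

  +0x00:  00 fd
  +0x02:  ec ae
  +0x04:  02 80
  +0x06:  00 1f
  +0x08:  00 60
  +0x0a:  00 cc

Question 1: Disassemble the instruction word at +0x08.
off 0x08: read 00 60 as little → 0x6000
  opcode bits[15:12]=0x6: pop/R
  rd: (w>>10)&0x3=0x0 → x0

pop x0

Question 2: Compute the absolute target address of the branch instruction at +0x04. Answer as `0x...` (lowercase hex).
@+04  little-endian(02 80) = 0x8002
  top 4b → 0x8 → jnz [J]
  imm@[11:0]=0x2 ⇒ #2
  target = base 0x6704 + off 0x04 + 2 + imm 2 = 0x670c

0x670c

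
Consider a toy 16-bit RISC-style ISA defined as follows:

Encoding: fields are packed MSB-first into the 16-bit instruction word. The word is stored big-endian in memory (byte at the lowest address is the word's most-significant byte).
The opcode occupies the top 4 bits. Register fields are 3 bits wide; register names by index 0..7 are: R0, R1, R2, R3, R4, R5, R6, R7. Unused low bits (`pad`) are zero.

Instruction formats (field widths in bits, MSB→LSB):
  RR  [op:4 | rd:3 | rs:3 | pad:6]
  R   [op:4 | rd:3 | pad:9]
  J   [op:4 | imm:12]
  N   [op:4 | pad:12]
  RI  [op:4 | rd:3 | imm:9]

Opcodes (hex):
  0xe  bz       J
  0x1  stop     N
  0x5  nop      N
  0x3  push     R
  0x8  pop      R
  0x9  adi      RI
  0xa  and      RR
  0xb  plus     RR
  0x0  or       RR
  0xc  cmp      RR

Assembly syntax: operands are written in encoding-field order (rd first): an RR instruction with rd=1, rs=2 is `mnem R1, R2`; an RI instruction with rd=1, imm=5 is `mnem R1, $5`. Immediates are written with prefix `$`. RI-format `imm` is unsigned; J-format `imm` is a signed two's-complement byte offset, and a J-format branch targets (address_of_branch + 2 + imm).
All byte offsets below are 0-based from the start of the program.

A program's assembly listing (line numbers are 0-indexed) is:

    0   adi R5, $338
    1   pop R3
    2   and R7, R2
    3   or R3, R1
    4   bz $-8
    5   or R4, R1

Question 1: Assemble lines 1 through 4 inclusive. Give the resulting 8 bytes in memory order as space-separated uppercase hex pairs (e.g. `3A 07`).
line 1 (pop): pack op=0x8:4|rd=3:3|pad=0:9 = 0x8600; big→ 86 00
line 2 (and): pack op=0xa:4|rd=7:3|rs=2:3|pad=0:6 = 0xae80; big→ ae 80
line 3 (or): pack op=0x0:4|rd=3:3|rs=1:3|pad=0:6 = 0x0640; big→ 06 40
line 4 (bz): pack op=0xe:4|imm=-8:12 = 0xeff8; big→ ef f8

86 00 AE 80 06 40 EF F8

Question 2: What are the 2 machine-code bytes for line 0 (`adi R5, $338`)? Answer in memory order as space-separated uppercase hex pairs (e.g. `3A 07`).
line 0 (adi): pack op=0x9:4|rd=5:3|imm=338:9 = 0x9b52; big→ 9b 52

9B 52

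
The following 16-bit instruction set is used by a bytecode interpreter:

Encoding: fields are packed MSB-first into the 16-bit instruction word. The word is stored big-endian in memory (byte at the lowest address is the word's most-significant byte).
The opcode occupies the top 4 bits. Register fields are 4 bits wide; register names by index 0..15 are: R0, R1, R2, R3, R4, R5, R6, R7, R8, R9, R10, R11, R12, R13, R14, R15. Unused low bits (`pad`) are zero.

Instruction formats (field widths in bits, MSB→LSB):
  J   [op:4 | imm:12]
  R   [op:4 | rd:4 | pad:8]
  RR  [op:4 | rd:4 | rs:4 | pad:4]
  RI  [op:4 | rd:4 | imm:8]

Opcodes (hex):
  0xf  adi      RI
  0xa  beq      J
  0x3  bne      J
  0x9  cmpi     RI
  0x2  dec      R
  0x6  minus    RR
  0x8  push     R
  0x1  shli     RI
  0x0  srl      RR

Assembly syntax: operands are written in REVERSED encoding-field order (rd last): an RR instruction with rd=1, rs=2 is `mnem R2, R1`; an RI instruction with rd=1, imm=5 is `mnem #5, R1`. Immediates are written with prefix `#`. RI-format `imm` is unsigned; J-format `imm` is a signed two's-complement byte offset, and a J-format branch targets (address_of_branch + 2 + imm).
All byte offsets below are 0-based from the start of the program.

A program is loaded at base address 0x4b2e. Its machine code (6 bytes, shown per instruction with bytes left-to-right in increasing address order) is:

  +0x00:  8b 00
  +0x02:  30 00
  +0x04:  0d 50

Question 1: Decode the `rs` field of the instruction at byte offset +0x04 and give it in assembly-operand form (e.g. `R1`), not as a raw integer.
off 0x04: read 0d 50 as big → 0x0d50
  op=0x0d50>>12=0x0 ⇒ srl (RR)
  rd@[11:8]=0xd ⇒ R13
  rs@[7:4]=0x5 ⇒ R5

R5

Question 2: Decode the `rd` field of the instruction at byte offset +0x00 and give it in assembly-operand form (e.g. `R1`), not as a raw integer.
R11

+0x00: 8b 00 ⇒ word 0x8b00 (big)
  top 4b → 0x8 → push [R]
  rd: (w>>8)&0xf=0xb → R11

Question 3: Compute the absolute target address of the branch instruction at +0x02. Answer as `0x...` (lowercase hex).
+0x02: 30 00 ⇒ word 0x3000 (big)
  opcode bits[15:12]=0x3: bne/J
  imm@[11:0]=0x0 ⇒ #0
  target = base 0x4b2e + off 0x02 + 2 + imm 0 = 0x4b32

0x4b32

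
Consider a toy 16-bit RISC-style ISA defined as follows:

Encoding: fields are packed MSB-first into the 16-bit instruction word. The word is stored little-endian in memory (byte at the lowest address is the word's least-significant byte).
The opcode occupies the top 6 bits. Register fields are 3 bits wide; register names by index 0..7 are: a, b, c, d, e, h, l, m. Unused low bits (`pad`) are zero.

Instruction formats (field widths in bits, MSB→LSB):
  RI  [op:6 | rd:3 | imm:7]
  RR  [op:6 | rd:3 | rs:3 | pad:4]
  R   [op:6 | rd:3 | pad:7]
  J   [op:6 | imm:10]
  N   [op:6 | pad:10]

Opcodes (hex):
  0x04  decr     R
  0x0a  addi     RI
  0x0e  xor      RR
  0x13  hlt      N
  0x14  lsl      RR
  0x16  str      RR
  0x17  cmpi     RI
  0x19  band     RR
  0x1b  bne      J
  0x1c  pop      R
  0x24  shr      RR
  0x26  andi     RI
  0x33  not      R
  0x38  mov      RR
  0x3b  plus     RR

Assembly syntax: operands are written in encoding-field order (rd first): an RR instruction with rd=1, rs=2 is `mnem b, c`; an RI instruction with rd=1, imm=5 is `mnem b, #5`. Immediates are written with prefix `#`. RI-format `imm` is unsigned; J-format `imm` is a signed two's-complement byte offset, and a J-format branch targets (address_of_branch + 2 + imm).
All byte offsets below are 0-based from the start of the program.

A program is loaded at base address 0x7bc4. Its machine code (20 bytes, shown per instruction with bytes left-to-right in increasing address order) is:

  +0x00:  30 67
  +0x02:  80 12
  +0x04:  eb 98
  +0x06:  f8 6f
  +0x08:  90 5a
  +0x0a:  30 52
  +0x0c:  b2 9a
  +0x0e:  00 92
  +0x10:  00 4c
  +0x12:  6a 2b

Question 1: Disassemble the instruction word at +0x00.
band l, d

off 0x00: read 30 67 as little → 0x6730
  op=0x6730>>10=0x19 ⇒ band (RR)
  rd: (w>>7)&0x7=0x6 → l
  rs: (w>>4)&0x7=0x3 → d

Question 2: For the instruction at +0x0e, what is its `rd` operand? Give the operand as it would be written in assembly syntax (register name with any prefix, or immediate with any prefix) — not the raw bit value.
@+0e  little-endian(00 92) = 0x9200
  op=0x9200>>10=0x24 ⇒ shr (RR)
  rd@[9:7]=0x4 ⇒ e
  rs@[6:4]=0x0 ⇒ a

e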